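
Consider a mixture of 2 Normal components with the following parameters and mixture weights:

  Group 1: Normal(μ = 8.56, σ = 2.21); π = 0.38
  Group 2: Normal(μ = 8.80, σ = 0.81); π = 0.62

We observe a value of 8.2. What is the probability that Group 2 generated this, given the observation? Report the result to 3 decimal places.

0.774

P(component k | x) = P(Z=k)·f_k(x) / marginal(x), where marginal(x) = Σ_j P(Z=j)·f_j(x).
Evaluate each component's likelihood at the observed value:
  L_1 = (1/(2.21·√(2π)))·exp(−(8.2−8.56)²/(2·2.21²)) = 0.180517·exp(-0.01327) = 0.178138
  L_2 = (1/(0.81·√(2π)))·exp(−(8.2−8.80)²/(2·0.81²)) = 0.492521·exp(-0.27435) = 0.374349
Weight by the priors:
  P(Z=1)·L_1 = 0.38 × 0.178138 = 0.0676923
  P(Z=2)·L_2 = 0.62 × 0.374349 = 0.232097
Denominator: 0.0676923 + 0.232097 = 0.299789
P(Group 2 | x) = 0.232097 / 0.299789 ≈ 0.774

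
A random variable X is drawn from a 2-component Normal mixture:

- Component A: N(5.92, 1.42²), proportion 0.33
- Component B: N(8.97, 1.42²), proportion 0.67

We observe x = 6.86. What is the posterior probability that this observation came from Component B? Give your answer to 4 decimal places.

0.4559

By Bayes' theorem, P(k | x) = π_k f_k(x) / Σ_j π_j f_j(x).
Component likelihoods at x = 6.86:
  f_A = 0.225666
  f_B = 0.0931478
Prior × likelihood for each component:
  π_A·f_A = 0.33 × 0.225666 = 0.0744698
  π_B·f_B = 0.67 × 0.0931478 = 0.062409
Sum: 0.0744698 + 0.062409 = 0.136879
So the posterior for Component B is 0.062409 / 0.136879 ≈ 0.4559.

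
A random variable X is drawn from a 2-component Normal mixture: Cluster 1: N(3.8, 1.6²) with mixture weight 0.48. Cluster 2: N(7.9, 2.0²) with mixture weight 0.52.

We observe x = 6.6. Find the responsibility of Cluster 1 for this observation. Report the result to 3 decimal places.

0.236

By Bayes' theorem, P(k | x) = w_k f_k(x) / Σ_j w_j f_j(x).
Normal densities:
  L_1 = (1/(1.6·√(2π)))·exp(−(6.6−3.8)²/(2·1.6²)) = 0.249339·exp(-1.53125) = 0.0539233
  L_2 = (1/(2.0·√(2π)))·exp(−(6.6−7.9)²/(2·2.0²)) = 0.199471·exp(-0.21125) = 0.161486
Prior × likelihood for each component:
  w_1·L_1 = 0.48 × 0.0539233 = 0.0258832
  w_2·L_2 = 0.52 × 0.161486 = 0.0839728
Marginal: 0.0258832 + 0.0839728 = 0.109856
Responsibility of Cluster 1: 0.0258832 / 0.109856 ≈ 0.236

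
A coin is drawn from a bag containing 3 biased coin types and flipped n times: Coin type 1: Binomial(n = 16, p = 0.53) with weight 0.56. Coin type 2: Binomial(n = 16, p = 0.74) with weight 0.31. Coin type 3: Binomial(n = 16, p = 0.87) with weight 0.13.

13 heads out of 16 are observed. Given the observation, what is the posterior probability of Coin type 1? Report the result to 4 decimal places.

By Bayes' theorem, P(k | x) = π_k f_k(x) / Σ_j π_j f_j(x).
Evaluate each component's likelihood at the observed value:
  L_1 = 0.015138
  L_2 = 0.19639
  L_3 = 0.201265
Unnormalised posteriors:
  π_1·L_1 = 0.56 × 0.015138 = 0.00847727
  π_2·L_2 = 0.31 × 0.19639 = 0.060881
  π_3·L_3 = 0.13 × 0.201265 = 0.0261645
Sum: 0.00847727 + 0.060881 + 0.0261645 = 0.0955228
So the posterior for Coin type 1 is 0.00847727 / 0.0955228 ≈ 0.0887.

0.0887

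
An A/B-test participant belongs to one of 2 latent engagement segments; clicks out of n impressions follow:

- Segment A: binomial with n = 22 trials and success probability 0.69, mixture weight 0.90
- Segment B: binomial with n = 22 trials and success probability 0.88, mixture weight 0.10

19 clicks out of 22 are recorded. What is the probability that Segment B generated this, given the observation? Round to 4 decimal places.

0.3958

The responsibility of component k is π_k f_k(x) divided by Σ_j π_j f_j(x).
Component likelihoods at x = 19 clicks out of 22:
  L_A = 0.0397868
  L_B = 0.23455
Multiply by the mixture weights:
  π_A·L_A = 0.90 × 0.0397868 = 0.0358081
  π_B·L_B = 0.10 × 0.23455 = 0.023455
Evidence: 0.0358081 + 0.023455 = 0.0592631
P(Segment B | the observation) = 0.023455 / 0.0592631 ≈ 0.3958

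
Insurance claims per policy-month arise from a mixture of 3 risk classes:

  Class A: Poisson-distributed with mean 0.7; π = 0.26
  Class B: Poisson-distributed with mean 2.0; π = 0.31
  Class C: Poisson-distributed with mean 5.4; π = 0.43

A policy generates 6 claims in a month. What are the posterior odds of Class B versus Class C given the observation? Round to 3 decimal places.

0.056

Only the two components matter; the odds are (P(Z=i) f_i(x)) / (P(Z=j) f_j(x)).
Poisson probabilities:
  L_A = 8.11427e-05
  L_B = 0.0120298
  L_C = 0.155539
Odds = (0.31/0.43) × (0.0120298/0.155539) = 0.72093 × 0.0773426 ≈ 0.056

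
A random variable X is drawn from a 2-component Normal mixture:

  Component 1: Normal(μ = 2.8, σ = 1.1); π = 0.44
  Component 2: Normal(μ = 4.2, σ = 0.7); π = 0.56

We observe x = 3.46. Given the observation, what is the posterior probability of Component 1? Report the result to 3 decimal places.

By Bayes' theorem, P(k | x) = π_k f_k(x) / Σ_j π_j f_j(x).
Normal densities:
  L_1 = (1/(1.1·√(2π)))·exp(−(3.46−2.8)²/(2·1.1²)) = 0.362675·exp(-0.18000) = 0.302931
  L_2 = (1/(0.7·√(2π)))·exp(−(3.46−4.2)²/(2·0.7²)) = 0.569918·exp(-0.55878) = 0.325941
Multiply by the mixture weights:
  π_1·L_1 = 0.44 × 0.302931 = 0.13329
  π_2·L_2 = 0.56 × 0.325941 = 0.182527
Denominator: 0.13329 + 0.182527 = 0.315817
P(Component 1 | data) ≈ 0.422

0.422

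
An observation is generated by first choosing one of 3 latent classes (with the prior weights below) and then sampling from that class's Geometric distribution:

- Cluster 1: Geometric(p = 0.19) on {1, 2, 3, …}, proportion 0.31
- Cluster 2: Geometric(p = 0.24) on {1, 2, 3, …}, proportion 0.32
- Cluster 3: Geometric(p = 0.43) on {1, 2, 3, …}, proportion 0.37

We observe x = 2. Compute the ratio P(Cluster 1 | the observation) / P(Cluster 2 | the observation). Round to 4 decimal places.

Only the two components matter; the odds are (π_i f_i(x)) / (π_j f_j(x)).
Evaluate each component's likelihood at the observed value:
  L_1 = 0.19·(1−0.19)^1 = 0.19·0.81 = 0.1539
  L_2 = 0.24·(1−0.24)^1 = 0.24·0.76 = 0.1824
  L_3 = 0.43·(1−0.43)^1 = 0.43·0.57 = 0.2451
Odds = (0.31/0.32) × (0.1539/0.1824) = 0.96875 × 0.84375 ≈ 0.8174

0.8174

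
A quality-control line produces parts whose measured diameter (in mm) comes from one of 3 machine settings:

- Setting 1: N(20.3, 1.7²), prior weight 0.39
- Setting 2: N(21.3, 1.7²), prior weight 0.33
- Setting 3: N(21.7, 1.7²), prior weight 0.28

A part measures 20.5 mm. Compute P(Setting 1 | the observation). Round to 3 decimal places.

0.430

Posterior ∝ prior × likelihood, so P(k | x) ∝ π_k f_k(x); normalise over all components.
Evaluate each component's likelihood at the observed value:
  p_1 = (1/(1.7·√(2π)))·exp(−(20.5−20.3)²/(2·1.7²)) = 0.234672·exp(-0.00692) = 0.233054
  p_2 = (1/(1.7·√(2π)))·exp(−(20.5−21.3)²/(2·1.7²)) = 0.234672·exp(-0.11073) = 0.210074
  p_3 = (1/(1.7·√(2π)))·exp(−(20.5−21.7)²/(2·1.7²)) = 0.234672·exp(-0.24913) = 0.182921
Prior × likelihood for each component:
  π_1·p_1 = 0.39 × 0.233054 = 0.0908909
  π_2·p_2 = 0.33 × 0.210074 = 0.0693246
  π_3·p_3 = 0.28 × 0.182921 = 0.0512178
Marginal: 0.0908909 + 0.0693246 + 0.0512178 = 0.211433
So the posterior for Setting 1 is 0.0908909 / 0.211433 ≈ 0.430.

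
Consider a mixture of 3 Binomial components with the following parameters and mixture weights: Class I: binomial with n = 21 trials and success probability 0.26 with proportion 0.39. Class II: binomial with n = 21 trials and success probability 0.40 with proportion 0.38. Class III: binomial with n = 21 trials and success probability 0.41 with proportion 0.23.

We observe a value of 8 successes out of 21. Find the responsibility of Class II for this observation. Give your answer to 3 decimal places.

0.478

Apply Bayes' rule: the posterior for each component is proportional to its prior times its likelihood at x.
Binomial probabilities:
  L_I = C(21,8)·0.26^8·0.74^13 = 203490·2.08827e-05·0.0199532 = 0.0847895
  L_II = C(21,8)·0.40^8·0.60^13 = 203490·0.00065536·0.00130607 = 0.174176
  L_III = C(21,8)·0.41^8·0.59^13 = 203490·0.000798493·0.00104973 = 0.170565
Multiply by the mixture weights:
  π_I·L_I = 0.39 × 0.0847895 = 0.0330679
  π_II·L_II = 0.38 × 0.174176 = 0.066187
  π_III·L_III = 0.23 × 0.170565 = 0.03923
Evidence: 0.0330679 + 0.066187 + 0.03923 = 0.138485
P(Class II | x) ≈ 0.478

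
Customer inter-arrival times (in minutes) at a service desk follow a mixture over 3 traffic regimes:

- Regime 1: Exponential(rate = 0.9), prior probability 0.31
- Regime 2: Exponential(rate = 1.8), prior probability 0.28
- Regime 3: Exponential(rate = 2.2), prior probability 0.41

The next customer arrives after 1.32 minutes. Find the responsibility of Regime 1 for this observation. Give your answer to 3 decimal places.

0.469

Apply Bayes' rule: the posterior for each component is proportional to its prior times its likelihood at x.
Evaluate each component's likelihood at the observed value:
  L_1 = 0.9·e^(−0.9·1.32) = 0.9·e^(−1.1880) = 0.274347
  L_2 = 1.8·e^(−1.8·1.32) = 1.8·e^(−2.3760) = 0.167259
  L_3 = 2.2·e^(−2.2·1.32) = 2.2·e^(−2.9040) = 0.120568
Prior × likelihood for each component:
  π_1·L_1 = 0.31 × 0.274347 = 0.0850477
  π_2·L_2 = 0.28 × 0.167259 = 0.0468324
  π_3·L_3 = 0.41 × 0.120568 = 0.0494328
Marginal: 0.0850477 + 0.0468324 + 0.0494328 = 0.181313
P(Regime 1 | data) = 0.0850477 / 0.181313 ≈ 0.469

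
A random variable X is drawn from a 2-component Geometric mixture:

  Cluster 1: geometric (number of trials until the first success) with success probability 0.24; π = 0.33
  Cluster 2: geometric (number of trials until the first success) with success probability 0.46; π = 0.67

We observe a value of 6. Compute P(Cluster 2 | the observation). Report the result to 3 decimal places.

The responsibility of component k is π_k f_k(x) divided by Σ_j π_j f_j(x).
Evaluate each component's likelihood at the observed value:
  L_1 = 0.24·(1−0.24)^5 = 0.24·0.253553 = 0.0608526
  L_2 = 0.46·(1−0.46)^5 = 0.46·0.0459165 = 0.0211216
Prior × likelihood for each component:
  π_1·L_1 = 0.33 × 0.0608526 = 0.0200814
  π_2·L_2 = 0.67 × 0.0211216 = 0.0141515
Normaliser: 0.0200814 + 0.0141515 = 0.0342328
Responsibility of Cluster 2: 0.0141515 / 0.0342328 ≈ 0.413

0.413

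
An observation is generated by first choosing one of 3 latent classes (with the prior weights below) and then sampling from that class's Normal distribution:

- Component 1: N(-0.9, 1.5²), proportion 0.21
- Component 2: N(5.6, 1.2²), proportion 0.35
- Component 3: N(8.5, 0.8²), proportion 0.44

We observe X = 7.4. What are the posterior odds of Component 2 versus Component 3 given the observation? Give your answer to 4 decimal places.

The posterior odds equal the prior odds times the likelihood ratio: (π_i/π_j)·(f_i(x)/f_j(x)).
Evaluate each component's likelihood at the observed value:
  f_1 = (1/(1.5·√(2π)))·exp(−(7.4−-0.9)²/(2·1.5²)) = 0.265962·exp(-15.30889) = 5.97383e-08
  f_2 = (1/(1.2·√(2π)))·exp(−(7.4−5.6)²/(2·1.2²)) = 0.332452·exp(-1.12500) = 0.107931
  f_3 = (1/(0.8·√(2π)))·exp(−(7.4−8.5)²/(2·0.8²)) = 0.498678·exp(-0.94531) = 0.193765
Odds = (0.35/0.44) × (0.107931/0.193765) = 0.795455 × 0.557021 ≈ 0.4431

0.4431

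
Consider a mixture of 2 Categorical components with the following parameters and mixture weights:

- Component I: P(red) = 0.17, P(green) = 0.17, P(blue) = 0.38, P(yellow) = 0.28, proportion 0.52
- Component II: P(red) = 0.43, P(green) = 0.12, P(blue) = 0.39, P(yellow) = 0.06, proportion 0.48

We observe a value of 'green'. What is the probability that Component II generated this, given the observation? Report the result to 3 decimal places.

Apply Bayes' rule: the posterior for each component is proportional to its prior times its likelihood at x.
Component likelihoods at x = 'green':
  p_I = P(green | comp) = 0.17
  p_II = P(green | comp) = 0.12
Weight by the priors:
  w_I·p_I = 0.52 × 0.17 = 0.0884
  w_II·p_II = 0.48 × 0.12 = 0.0576
Evidence: 0.0884 + 0.0576 = 0.146
P(Component II | the observation) ≈ 0.395

0.395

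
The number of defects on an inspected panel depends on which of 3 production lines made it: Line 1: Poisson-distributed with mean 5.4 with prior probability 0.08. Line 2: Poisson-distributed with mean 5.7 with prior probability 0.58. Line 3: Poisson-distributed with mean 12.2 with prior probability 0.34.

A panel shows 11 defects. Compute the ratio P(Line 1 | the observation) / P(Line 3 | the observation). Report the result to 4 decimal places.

Only the two components matter; the odds are (π_i f_i(x)) / (π_j f_j(x)).
Component likelihoods at x = 11 defects:
  p_1 = 0.0128821
  p_2 = 0.0172977
  p_3 = 0.112308
0.00103057 / 0.0381846 ≈ 0.0270

0.0270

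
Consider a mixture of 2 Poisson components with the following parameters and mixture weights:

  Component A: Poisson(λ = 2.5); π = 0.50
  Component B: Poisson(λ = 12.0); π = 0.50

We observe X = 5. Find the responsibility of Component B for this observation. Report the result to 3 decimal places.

P(component k | x) = w_k·f_k(x) / marginal(x), where marginal(x) = Σ_j w_j·f_j(x).
Component likelihoods at x = 5:
  f_A = e^(−2.5)·2.5^5/5! = 0.0668009
  f_B = e^(−12.0)·12.0^5/5! = 0.0127406
Prior × likelihood for each component:
  w_A·f_A = 0.50 × 0.0668009 = 0.0334005
  w_B·f_B = 0.50 × 0.0127406 = 0.00637032
Denominator: 0.0334005 + 0.00637032 = 0.0397708
So the posterior for Component B is 0.00637032 / 0.0397708 ≈ 0.160.

0.160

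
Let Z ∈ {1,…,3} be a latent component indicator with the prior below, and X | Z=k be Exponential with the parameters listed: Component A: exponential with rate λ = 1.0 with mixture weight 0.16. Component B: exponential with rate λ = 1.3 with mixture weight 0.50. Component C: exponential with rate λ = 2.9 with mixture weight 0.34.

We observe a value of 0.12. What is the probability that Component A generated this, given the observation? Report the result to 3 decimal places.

0.102

P(component k | x) = π_k·f_k(x) / marginal(x), where marginal(x) = Σ_j π_j·f_j(x).
Exponential densities:
  L_A = 1.0·e^(−1.0·0.12) = 1.0·e^(−0.1200) = 0.88692
  L_B = 1.3·e^(−1.3·0.12) = 1.3·e^(−0.1560) = 1.11223
  L_C = 2.9·e^(−2.9·0.12) = 2.9·e^(−0.3480) = 2.04769
Multiply by the mixture weights:
  π_A·L_A = 0.16 × 0.88692 = 0.141907
  π_B·L_B = 0.50 × 1.11223 = 0.556113
  π_C·L_C = 0.34 × 2.04769 = 0.696213
Denominator: 0.141907 + 0.556113 + 0.696213 = 1.39423
P(Component A | the observation) = 0.141907 / 1.39423 ≈ 0.102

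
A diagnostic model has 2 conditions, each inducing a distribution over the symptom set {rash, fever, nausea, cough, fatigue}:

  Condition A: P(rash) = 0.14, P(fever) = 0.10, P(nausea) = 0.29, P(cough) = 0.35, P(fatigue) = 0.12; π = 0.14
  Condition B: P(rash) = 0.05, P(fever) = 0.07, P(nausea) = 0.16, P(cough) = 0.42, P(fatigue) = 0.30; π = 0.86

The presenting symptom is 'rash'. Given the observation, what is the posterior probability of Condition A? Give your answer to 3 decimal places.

P(component k | x) = P(Z=k)·f_k(x) / marginal(x), where marginal(x) = Σ_j P(Z=j)·f_j(x).
Component likelihoods at x = 'rash':
  p_A = 0.14
  p_B = 0.05
Prior × likelihood for each component:
  P(Z=A)·p_A = 0.14 × 0.14 = 0.0196
  P(Z=B)·p_B = 0.86 × 0.05 = 0.043
Evidence: 0.0196 + 0.043 = 0.0626
Responsibility of Condition A: 0.0196 / 0.0626 ≈ 0.313

0.313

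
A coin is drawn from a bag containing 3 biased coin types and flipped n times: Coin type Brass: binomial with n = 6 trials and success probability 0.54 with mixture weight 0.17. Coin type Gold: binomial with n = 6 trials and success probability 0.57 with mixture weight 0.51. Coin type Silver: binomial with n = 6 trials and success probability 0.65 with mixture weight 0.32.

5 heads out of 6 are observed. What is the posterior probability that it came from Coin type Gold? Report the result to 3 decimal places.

The responsibility of component k is P(Z=k) f_k(x) divided by Σ_j P(Z=j) f_j(x).
Binomial probabilities:
  p_Brass = 0.12673
  p_Gold = 0.155237
  p_Silver = 0.243661
Unnormalised posteriors:
  P(Z=Brass)·p_Brass = 0.17 × 0.12673 = 0.021544
  P(Z=Gold)·p_Gold = 0.51 × 0.155237 = 0.0791706
  P(Z=Silver)·p_Silver = 0.32 × 0.243661 = 0.0779715
Marginal: 0.021544 + 0.0791706 + 0.0779715 = 0.178686
P(Coin type Gold | data) = 0.0791706 / 0.178686 ≈ 0.443

0.443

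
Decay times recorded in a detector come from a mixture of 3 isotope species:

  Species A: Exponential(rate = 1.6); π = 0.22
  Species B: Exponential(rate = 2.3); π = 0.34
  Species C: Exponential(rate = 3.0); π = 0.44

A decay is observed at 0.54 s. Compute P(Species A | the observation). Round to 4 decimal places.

0.2335

Posterior ∝ prior × likelihood, so P(k | x) ∝ w_k f_k(x); normalise over all components.
Component likelihoods at x = 0.54 s:
  p_A = 1.6·e^(−1.6·0.54) = 1.6·e^(−0.8640) = 0.674357
  p_B = 2.3·e^(−2.3·0.54) = 2.3·e^(−1.2420) = 0.664254
  p_C = 3.0·e^(−3.0·0.54) = 3.0·e^(−1.6200) = 0.593696
Prior × likelihood for each component:
  w_A·p_A = 0.22 × 0.674357 = 0.148358
  w_B·p_B = 0.34 × 0.664254 = 0.225846
  w_C·p_C = 0.44 × 0.593696 = 0.261226
Sum: 0.148358 + 0.225846 + 0.261226 = 0.635431
P(Species A | the observation) = 0.148358 / 0.635431 ≈ 0.2335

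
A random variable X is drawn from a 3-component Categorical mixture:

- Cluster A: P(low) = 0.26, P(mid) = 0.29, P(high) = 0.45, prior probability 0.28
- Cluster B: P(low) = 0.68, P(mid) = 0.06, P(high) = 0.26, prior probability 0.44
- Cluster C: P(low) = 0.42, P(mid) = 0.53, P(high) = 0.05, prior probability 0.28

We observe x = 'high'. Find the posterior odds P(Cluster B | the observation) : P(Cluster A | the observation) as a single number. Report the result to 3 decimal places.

0.908

Only the two components matter; the odds are (π_i f_i(x)) / (π_j f_j(x)).
Component likelihoods at x = 'high':
  f_A = P(high | comp) = 0.45
  f_B = P(high | comp) = 0.26
  f_C = P(high | comp) = 0.05
Posterior odds = (π_B·f_B) / (π_A·f_A) = (0.44·0.26) / (0.28·0.45) = 0.1144 / 0.126 ≈ 0.908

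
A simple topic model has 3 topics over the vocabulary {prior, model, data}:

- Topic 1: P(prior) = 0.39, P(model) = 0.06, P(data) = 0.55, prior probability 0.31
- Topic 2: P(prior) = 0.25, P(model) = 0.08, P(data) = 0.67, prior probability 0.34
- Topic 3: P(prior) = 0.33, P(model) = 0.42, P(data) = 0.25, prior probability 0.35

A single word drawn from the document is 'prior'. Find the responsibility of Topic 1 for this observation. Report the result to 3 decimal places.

Posterior ∝ prior × likelihood, so P(k | x) ∝ w_k f_k(x); normalise over all components.
Evaluate each component's likelihood at the observed value:
  f_1 = 0.39
  f_2 = 0.25
  f_3 = 0.33
Prior × likelihood for each component:
  w_1·f_1 = 0.31 × 0.39 = 0.1209
  w_2·f_2 = 0.34 × 0.25 = 0.085
  w_3·f_3 = 0.35 × 0.33 = 0.1155
Marginal: 0.1209 + 0.085 + 0.1155 = 0.3214
Responsibility of Topic 1: 0.1209 / 0.3214 ≈ 0.376

0.376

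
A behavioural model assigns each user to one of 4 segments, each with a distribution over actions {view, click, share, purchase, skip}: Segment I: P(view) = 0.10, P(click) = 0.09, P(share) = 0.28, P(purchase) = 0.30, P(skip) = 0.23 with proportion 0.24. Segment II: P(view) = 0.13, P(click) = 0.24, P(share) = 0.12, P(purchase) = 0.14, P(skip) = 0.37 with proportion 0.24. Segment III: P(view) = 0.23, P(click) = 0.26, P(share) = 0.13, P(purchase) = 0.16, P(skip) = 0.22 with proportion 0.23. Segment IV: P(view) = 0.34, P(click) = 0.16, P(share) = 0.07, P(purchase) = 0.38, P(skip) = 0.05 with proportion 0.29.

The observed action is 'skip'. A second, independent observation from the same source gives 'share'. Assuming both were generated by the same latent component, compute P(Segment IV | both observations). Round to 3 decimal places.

0.030

Apply Bayes' rule: the posterior for each component is proportional to its prior times its likelihood at x.
Since both observations come from the same component, the likelihood for component k is f_k(x₁)·f_k(x₂).
  L_I = [0.23] × [0.28] = 0.0644
  L_II = [0.37] × [0.12] = 0.0444
  L_III = [0.22] × [0.13] = 0.0286
  L_IV = [0.05] × [0.07] = 0.0035
Weight by the priors:
  π_I·L_I = 0.24 × 0.0644 = 0.015456
  π_II·L_II = 0.24 × 0.0444 = 0.010656
  π_III·L_III = 0.23 × 0.0286 = 0.006578
  π_IV·L_IV = 0.29 × 0.0035 = 0.001015
Evidence: 0.015456 + 0.010656 + 0.006578 + 0.001015 = 0.033705
So the posterior for Segment IV is 0.001015 / 0.033705 ≈ 0.030.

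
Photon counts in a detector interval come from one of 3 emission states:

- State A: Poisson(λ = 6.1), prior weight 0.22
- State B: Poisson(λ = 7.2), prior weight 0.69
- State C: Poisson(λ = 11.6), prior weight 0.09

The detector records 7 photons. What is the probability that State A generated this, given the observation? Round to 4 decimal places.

Posterior ∝ prior × likelihood, so P(k | x) ∝ w_k f_k(x); normalise over all components.
Poisson probabilities:
  f_A = 0.139856
  f_B = 0.148586
  f_C = 0.0513996
Unnormalised posteriors:
  w_A·f_A = 0.22 × 0.139856 = 0.0307684
  w_B·f_B = 0.69 × 0.148586 = 0.102524
  w_C·f_C = 0.09 × 0.0513996 = 0.00462596
Sum: 0.0307684 + 0.102524 + 0.00462596 = 0.137918
So the posterior for State A is 0.0307684 / 0.137918 ≈ 0.2231.

0.2231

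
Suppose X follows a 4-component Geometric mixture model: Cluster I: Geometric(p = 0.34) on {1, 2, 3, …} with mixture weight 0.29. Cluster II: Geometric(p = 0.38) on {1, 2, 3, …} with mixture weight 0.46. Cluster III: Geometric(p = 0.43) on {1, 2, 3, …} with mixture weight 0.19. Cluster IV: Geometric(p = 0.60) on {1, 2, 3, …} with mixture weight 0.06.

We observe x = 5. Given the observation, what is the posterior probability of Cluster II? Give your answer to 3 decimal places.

0.478

The responsibility of component k is π_k f_k(x) divided by Σ_j π_j f_j(x).
Evaluate each component's likelihood at the observed value:
  p_I = 0.0645141
  p_II = 0.0561501
  p_III = 0.0453908
  p_IV = 0.01536
Unnormalised posteriors:
  π_I·p_I = 0.29 × 0.0645141 = 0.0187091
  π_II·p_II = 0.46 × 0.0561501 = 0.025829
  π_III·p_III = 0.19 × 0.0453908 = 0.00862425
  π_IV·p_IV = 0.06 × 0.01536 = 0.0009216
Denominator: 0.0187091 + 0.025829 + 0.00862425 + 0.0009216 = 0.054084
Responsibility of Cluster II: 0.025829 / 0.054084 ≈ 0.478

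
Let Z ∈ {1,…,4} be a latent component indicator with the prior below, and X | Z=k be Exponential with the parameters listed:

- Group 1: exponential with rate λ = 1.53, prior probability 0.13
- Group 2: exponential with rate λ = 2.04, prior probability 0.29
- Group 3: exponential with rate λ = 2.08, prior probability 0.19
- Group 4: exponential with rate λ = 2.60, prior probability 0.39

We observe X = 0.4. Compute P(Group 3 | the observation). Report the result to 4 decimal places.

0.1911

The responsibility of component k is w_k f_k(x) divided by Σ_j w_j f_j(x).
Exponential densities:
  L_1 = 0.829666
  L_2 = 0.902082
  L_3 = 0.90517
  L_4 = 0.918982
Weight by the priors:
  w_1·L_1 = 0.13 × 0.829666 = 0.107857
  w_2·L_2 = 0.29 × 0.902082 = 0.261604
  w_3·L_3 = 0.19 × 0.90517 = 0.171982
  w_4·L_4 = 0.39 × 0.918982 = 0.358403
Normaliser: 0.107857 + 0.261604 + 0.171982 + 0.358403 = 0.899846
So the posterior for Group 3 is 0.171982 / 0.899846 ≈ 0.1911.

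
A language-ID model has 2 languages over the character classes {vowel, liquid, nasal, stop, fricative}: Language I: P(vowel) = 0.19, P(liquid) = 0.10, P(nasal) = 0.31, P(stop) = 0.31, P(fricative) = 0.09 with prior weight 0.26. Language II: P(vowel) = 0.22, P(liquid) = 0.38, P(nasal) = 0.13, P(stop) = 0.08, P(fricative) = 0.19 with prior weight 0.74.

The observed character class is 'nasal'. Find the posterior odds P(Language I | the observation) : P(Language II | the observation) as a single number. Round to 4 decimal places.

0.8378

The posterior odds equal the prior odds times the likelihood ratio: (π_i/π_j)·(f_i(x)/f_j(x)).
Evaluate each component's likelihood at the observed value:
  f_I = 0.31
  f_II = 0.13
Posterior odds = (π_I·f_I) / (π_II·f_II) = (0.26·0.31) / (0.74·0.13) = 0.0806 / 0.0962 ≈ 0.8378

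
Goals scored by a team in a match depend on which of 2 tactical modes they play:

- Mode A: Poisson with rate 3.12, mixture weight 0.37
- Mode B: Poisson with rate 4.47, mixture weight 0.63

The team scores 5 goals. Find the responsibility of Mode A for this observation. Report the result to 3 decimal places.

0.273

P(component k | x) = π_k·f_k(x) / marginal(x), where marginal(x) = Σ_j π_j·f_j(x).
Component likelihoods at x = 5 goals:
  f_A = e^(−3.12)·3.12^5/5! = 0.108791
  f_B = e^(−4.47)·4.47^5/5! = 0.170239
Prior × likelihood for each component:
  π_A·f_A = 0.37 × 0.108791 = 0.0402527
  π_B·f_B = 0.63 × 0.170239 = 0.107251
Denominator: 0.0402527 + 0.107251 = 0.147503
Responsibility of Mode A: 0.0402527 / 0.147503 ≈ 0.273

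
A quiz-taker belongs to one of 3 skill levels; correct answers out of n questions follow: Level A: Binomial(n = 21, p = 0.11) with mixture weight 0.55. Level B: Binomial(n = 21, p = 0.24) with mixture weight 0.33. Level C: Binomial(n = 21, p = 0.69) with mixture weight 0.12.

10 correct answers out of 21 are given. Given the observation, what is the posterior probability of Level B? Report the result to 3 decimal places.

0.577

By Bayes' theorem, P(k | x) = w_k f_k(x) / Σ_j w_j f_j(x).
Evaluate each component's likelihood at the observed value:
  f_A = C(21,10)·0.11^10·0.89^11 = 352716·2.59374e-10·0.277517 = 2.53888e-05
  f_B = C(21,10)·0.24^10·0.76^11 = 352716·6.34034e-07·0.0488596 = 0.0109267
  f_C = C(21,10)·0.69^10·0.31^11 = 352716·0.0244619·2.54085e-06 = 0.0219227
Multiply by the mixture weights:
  w_A·f_A = 0.55 × 2.53888e-05 = 1.39638e-05
  w_B·f_B = 0.33 × 0.0109267 = 0.0036058
  w_C·f_C = 0.12 × 0.0219227 = 0.00263073
Evidence: 1.39638e-05 + 0.0036058 + 0.00263073 = 0.00625049
P(Level B | data) ≈ 0.577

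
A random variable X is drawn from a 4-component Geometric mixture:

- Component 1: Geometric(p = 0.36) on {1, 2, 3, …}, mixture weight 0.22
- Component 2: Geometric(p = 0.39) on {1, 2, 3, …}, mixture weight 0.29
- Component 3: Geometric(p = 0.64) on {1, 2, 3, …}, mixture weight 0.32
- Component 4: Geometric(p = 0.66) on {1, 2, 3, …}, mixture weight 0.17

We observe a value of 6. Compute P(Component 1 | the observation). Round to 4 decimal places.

By Bayes' theorem, P(k | x) = P(Z=k) f_k(x) / Σ_j P(Z=j) f_j(x).
Component likelihoods at x = 6:
  L_1 = 0.0386547
  L_2 = 0.0329393
  L_3 = 0.00386984
  L_4 = 0.00299874
Weight by the priors:
  P(Z=1)·L_1 = 0.22 × 0.0386547 = 0.00850404
  P(Z=2)·L_2 = 0.29 × 0.0329393 = 0.00955238
  P(Z=3)·L_3 = 0.32 × 0.00386984 = 0.00123835
  P(Z=4)·L_4 = 0.17 × 0.00299874 = 0.000509785
Normaliser: 0.00850404 + 0.00955238 + 0.00123835 + 0.000509785 = 0.0198046
Responsibility of Component 1: 0.00850404 / 0.0198046 ≈ 0.4294

0.4294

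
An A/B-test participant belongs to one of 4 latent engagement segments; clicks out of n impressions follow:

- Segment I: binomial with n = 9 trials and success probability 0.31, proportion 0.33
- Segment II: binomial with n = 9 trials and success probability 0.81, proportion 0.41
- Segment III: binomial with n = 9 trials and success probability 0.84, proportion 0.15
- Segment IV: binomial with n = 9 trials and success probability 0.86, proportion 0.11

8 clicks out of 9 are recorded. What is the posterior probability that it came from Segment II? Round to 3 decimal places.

Posterior ∝ prior × likelihood, so P(k | x) ∝ π_k f_k(x); normalise over all components.
Binomial probabilities:
  L_I = C(9,8)·0.31^8·0.69^1 = 9·8.52891e-05·0.69 = 0.000529645
  L_II = C(9,8)·0.81^8·0.19^1 = 9·0.185302·0.19 = 0.316866
  L_III = C(9,8)·0.84^8·0.16^1 = 9·0.247876·0.16 = 0.356941
  L_IV = C(9,8)·0.86^8·0.14^1 = 9·0.299218·0.14 = 0.377015
Unnormalised posteriors:
  π_I·L_I = 0.33 × 0.000529645 = 0.000174783
  π_II·L_II = 0.41 × 0.316866 = 0.129915
  π_III·L_III = 0.15 × 0.356941 = 0.0535412
  π_IV·L_IV = 0.11 × 0.377015 = 0.0414716
Sum: 0.000174783 + 0.129915 + 0.0535412 + 0.0414716 = 0.225103
P(Segment II | the observation) ≈ 0.577

0.577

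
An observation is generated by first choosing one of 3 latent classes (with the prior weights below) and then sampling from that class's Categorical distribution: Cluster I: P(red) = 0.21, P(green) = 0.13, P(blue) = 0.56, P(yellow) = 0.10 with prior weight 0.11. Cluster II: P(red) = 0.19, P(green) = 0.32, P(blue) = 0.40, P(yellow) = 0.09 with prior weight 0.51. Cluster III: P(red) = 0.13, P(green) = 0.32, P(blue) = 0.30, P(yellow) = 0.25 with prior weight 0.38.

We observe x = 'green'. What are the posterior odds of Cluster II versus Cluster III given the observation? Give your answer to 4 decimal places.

1.3421

The posterior odds equal the prior odds times the likelihood ratio: (P(Z=i)/P(Z=j))·(f_i(x)/f_j(x)).
Categorical probabilities:
  L_I = 0.13
  L_II = 0.32
  L_III = 0.32
0.1632 / 0.1216 ≈ 1.3421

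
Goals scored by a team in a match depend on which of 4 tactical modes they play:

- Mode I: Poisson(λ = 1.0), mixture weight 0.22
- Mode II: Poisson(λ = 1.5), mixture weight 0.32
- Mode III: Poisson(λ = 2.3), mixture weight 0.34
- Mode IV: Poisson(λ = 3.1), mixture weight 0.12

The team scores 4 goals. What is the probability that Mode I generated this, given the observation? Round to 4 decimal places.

Apply Bayes' rule: the posterior for each component is proportional to its prior times its likelihood at x.
Component likelihoods at x = 4 goals:
  p_I = e^(−1.0)·1.0^4/4! = 0.0153283
  p_II = e^(−1.5)·1.5^4/4! = 0.0470665
  p_III = e^(−2.3)·2.3^4/4! = 0.116902
  p_IV = e^(−3.1)·3.1^4/4! = 0.17335
Unnormalised posteriors:
  w_I·p_I = 0.22 × 0.0153283 = 0.00337223
  w_II·p_II = 0.32 × 0.0470665 = 0.0150613
  w_III·p_III = 0.34 × 0.116902 = 0.0397468
  w_IV·p_IV = 0.12 × 0.17335 = 0.0208019
Marginal: 0.00337223 + 0.0150613 + 0.0397468 + 0.0208019 = 0.0789822
Responsibility of Mode I: 0.00337223 / 0.0789822 ≈ 0.0427

0.0427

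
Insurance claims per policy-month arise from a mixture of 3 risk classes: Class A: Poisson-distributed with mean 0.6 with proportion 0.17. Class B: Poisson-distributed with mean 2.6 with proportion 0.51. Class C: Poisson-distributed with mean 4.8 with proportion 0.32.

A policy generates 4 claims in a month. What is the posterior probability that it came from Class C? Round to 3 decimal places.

The responsibility of component k is π_k f_k(x) divided by Σ_j π_j f_j(x).
Component likelihoods at x = 4 claims:
  f_A = 0.00296358
  f_B = 0.141422
  f_C = 0.182029
Unnormalised posteriors:
  π_A·f_A = 0.17 × 0.00296358 = 0.000503809
  π_B·f_B = 0.51 × 0.141422 = 0.0721251
  π_C·f_C = 0.32 × 0.182029 = 0.0582492
Normaliser: 0.000503809 + 0.0721251 + 0.0582492 = 0.130878
Responsibility of Class C: 0.0582492 / 0.130878 ≈ 0.445

0.445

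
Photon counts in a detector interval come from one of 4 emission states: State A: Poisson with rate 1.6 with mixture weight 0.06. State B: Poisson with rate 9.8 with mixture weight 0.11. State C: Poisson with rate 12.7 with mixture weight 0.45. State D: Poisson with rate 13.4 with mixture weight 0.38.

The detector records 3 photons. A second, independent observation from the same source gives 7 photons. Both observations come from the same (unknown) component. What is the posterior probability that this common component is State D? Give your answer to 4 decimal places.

0.0446

Apply Bayes' rule: the posterior for each component is proportional to its prior times its likelihood at x.
Since both observations come from the same component, the likelihood for component k is f_k(x₁)·f_k(x₂).
  L_A = [e^(−1.6)·1.6^3/3! = 0.137828] × [0.00107532] = 0.000148209
  L_B = [e^(−9.8)·9.8^3/3! = 0.00869843] × [0.0955138] = 0.00083082
  L_C = [e^(−12.7)·12.7^3/3! = 0.00104165] × [0.0322593] = 3.36028e-05
  L_D = [e^(−13.4)·13.4^3/3! = 0.000607599] × [0.0233215] = 1.41701e-05
Unnormalised posteriors:
  π_A·L_A = 0.06 × 0.000148209 = 8.89256e-06
  π_B·L_B = 0.11 × 0.00083082 = 9.13902e-05
  π_C·L_C = 0.45 × 3.36028e-05 = 1.51213e-05
  π_D·L_D = 0.38 × 1.41701e-05 = 5.38465e-06
Normaliser: 8.89256e-06 + 9.13902e-05 + 1.51213e-05 + 5.38465e-06 = 0.000120789
So the posterior for State D is 5.38465e-06 / 0.000120789 ≈ 0.0446.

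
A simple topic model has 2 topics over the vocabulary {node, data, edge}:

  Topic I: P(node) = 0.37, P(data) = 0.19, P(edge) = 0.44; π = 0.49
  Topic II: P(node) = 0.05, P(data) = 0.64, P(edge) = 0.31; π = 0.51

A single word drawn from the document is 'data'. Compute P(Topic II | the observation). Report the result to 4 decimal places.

P(component k | x) = P(Z=k)·f_k(x) / marginal(x), where marginal(x) = Σ_j P(Z=j)·f_j(x).
Evaluate each component's likelihood at the observed value:
  f_I = P(data | comp) = 0.19
  f_II = P(data | comp) = 0.64
Prior × likelihood for each component:
  P(Z=I)·f_I = 0.49 × 0.19 = 0.0931
  P(Z=II)·f_II = 0.51 × 0.64 = 0.3264
Sum: 0.0931 + 0.3264 = 0.4195
P(Topic II | data) = 0.3264 / 0.4195 ≈ 0.7781

0.7781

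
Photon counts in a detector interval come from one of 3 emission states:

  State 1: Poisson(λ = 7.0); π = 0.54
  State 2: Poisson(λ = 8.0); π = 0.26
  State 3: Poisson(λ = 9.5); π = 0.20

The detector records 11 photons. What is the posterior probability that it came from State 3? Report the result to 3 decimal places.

By Bayes' theorem, P(k | x) = π_k f_k(x) / Σ_j π_j f_j(x).
Component likelihoods at x = 11 photons:
  L_1 = e^(−7.0)·7.0^11/11! = 0.0451712
  L_2 = e^(−8.0)·8.0^11/11! = 0.0721902
  L_3 = e^(−9.5)·9.5^11/11! = 0.106661
Unnormalised posteriors:
  π_1·L_1 = 0.54 × 0.0451712 = 0.0243924
  π_2·L_2 = 0.26 × 0.0721902 = 0.0187695
  π_3·L_3 = 0.20 × 0.106661 = 0.0213322
Denominator: 0.0243924 + 0.0187695 + 0.0213322 = 0.0644941
So the posterior for State 3 is 0.0213322 / 0.0644941 ≈ 0.331.

0.331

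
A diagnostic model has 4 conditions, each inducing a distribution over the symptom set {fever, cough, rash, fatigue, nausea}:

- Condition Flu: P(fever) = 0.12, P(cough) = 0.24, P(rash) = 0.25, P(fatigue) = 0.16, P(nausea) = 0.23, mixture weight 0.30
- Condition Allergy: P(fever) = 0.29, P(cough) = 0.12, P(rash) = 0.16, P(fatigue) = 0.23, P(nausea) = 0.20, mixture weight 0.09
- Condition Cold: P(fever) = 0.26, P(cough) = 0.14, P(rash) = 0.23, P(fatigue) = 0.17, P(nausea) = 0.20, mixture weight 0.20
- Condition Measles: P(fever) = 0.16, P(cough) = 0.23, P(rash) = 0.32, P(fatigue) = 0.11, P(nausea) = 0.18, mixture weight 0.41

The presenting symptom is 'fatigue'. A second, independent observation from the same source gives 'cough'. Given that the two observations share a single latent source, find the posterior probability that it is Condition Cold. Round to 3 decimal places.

0.163

By Bayes' theorem, P(k | x) = π_k f_k(x) / Σ_j π_j f_j(x).
Since both observations come from the same component, the likelihood for component k is f_k(x₁)·f_k(x₂).
  f_Flu = [0.16] × [0.24] = 0.0384
  f_Allergy = [0.23] × [0.12] = 0.0276
  f_Cold = [0.17] × [0.14] = 0.0238
  f_Measles = [0.11] × [0.23] = 0.0253
Prior × likelihood for each component:
  π_Flu·f_Flu = 0.30 × 0.0384 = 0.01152
  π_Allergy·f_Allergy = 0.09 × 0.0276 = 0.002484
  π_Cold·f_Cold = 0.20 × 0.0238 = 0.00476
  π_Measles·f_Measles = 0.41 × 0.0253 = 0.010373
Denominator: 0.01152 + 0.002484 + 0.00476 + 0.010373 = 0.029137
P(Condition Cold | x₁, x₂) = 0.00476 / 0.029137 ≈ 0.163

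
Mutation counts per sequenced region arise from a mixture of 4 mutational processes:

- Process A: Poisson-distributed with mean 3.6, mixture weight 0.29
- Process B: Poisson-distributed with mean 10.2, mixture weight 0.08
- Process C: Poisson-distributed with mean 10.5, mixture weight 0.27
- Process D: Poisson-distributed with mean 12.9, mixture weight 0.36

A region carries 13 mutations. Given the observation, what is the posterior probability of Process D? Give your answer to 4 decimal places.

Posterior ∝ prior × likelihood, so P(k | x) ∝ π_k f_k(x); normalise over all components.
Component likelihoods at x = 13 mutations:
  L_A = e^(−3.6)·3.6^13/13! = 7.485e-05
  L_B = e^(−10.2)·10.2^13/13! = 0.0772179
  L_C = e^(−10.5)·10.5^13/13! = 0.0833851
  L_D = e^(−12.9)·12.9^13/13! = 0.109897
Multiply by the mixture weights:
  π_A·L_A = 0.29 × 7.485e-05 = 2.17065e-05
  π_B·L_B = 0.08 × 0.0772179 = 0.00617744
  π_C·L_C = 0.27 × 0.0833851 = 0.022514
  π_D·L_D = 0.36 × 0.109897 = 0.039563
Marginal: 2.17065e-05 + 0.00617744 + 0.022514 + 0.039563 = 0.0682762
P(Process D | 13 mutations) ≈ 0.5795

0.5795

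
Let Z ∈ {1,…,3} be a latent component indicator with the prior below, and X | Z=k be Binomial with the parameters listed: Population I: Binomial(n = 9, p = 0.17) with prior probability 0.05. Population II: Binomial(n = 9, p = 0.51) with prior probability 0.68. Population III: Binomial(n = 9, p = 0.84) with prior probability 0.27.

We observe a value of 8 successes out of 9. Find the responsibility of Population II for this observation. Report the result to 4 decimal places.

0.1247

Posterior ∝ prior × likelihood, so P(k | x) ∝ π_k f_k(x); normalise over all components.
Binomial probabilities:
  L_I = C(9,8)·0.17^8·0.83^1 = 9·6.97576e-07·0.83 = 5.21089e-06
  L_II = C(9,8)·0.51^8·0.49^1 = 9·0.00457679·0.49 = 0.0201837
  L_III = C(9,8)·0.84^8·0.16^1 = 9·0.247876·0.16 = 0.356941
Unnormalised posteriors:
  π_I·L_I = 0.05 × 5.21089e-06 = 2.60545e-07
  π_II·L_II = 0.68 × 0.0201837 = 0.0137249
  π_III·L_III = 0.27 × 0.356941 = 0.0963741
Normaliser: 2.60545e-07 + 0.0137249 + 0.0963741 = 0.110099
Responsibility of Population II: 0.0137249 / 0.110099 ≈ 0.1247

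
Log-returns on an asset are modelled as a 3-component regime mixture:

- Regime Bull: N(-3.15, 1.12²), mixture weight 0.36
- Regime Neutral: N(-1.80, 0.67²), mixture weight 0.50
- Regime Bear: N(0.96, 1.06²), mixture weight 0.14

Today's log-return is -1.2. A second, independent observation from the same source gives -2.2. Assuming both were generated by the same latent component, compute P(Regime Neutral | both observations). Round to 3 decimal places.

0.934

P(component k | x) = P(Z=k)·f_k(x) / marginal(x), where marginal(x) = Σ_j P(Z=j)·f_j(x).
Since both observations come from the same component, the likelihood for component k is f_k(x₁)·f_k(x₂).
  L_Bull = [(1/(1.12·√(2π)))·exp(−(-1.2−-3.15)²/(2·1.12²)) = 0.356198·exp(-1.51566) = 0.0782433] × [0.248577] = 0.0194495
  L_Neutral = [(1/(0.67·√(2π)))·exp(−(-1.2−-1.80)²/(2·0.67²)) = 0.595436·exp(-0.40098) = 0.398742] × [0.49824] = 0.198669
  L_Bear = [(1/(1.06·√(2π)))·exp(−(-1.2−0.96)²/(2·1.06²)) = 0.376361·exp(-2.07618) = 0.0471986] × [0.00442369] = 0.000208792
Unnormalised posteriors:
  P(Z=Bull)·L_Bull = 0.36 × 0.0194495 = 0.00700183
  P(Z=Neutral)·L_Neutral = 0.50 × 0.198669 = 0.0993345
  P(Z=Bear)·L_Bear = 0.14 × 0.000208792 = 2.92309e-05
Normaliser: 0.00700183 + 0.0993345 + 2.92309e-05 = 0.106366
So the posterior for Regime Neutral is 0.0993345 / 0.106366 ≈ 0.934.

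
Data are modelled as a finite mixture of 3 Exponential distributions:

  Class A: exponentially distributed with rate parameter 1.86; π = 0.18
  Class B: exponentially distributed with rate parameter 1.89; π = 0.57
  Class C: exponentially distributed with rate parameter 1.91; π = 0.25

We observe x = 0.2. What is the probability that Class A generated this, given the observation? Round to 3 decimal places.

0.178

Posterior ∝ prior × likelihood, so P(k | x) ∝ π_k f_k(x); normalise over all components.
Evaluate each component's likelihood at the observed value:
  f_A = 1.86·e^(−1.86·0.2) = 1.86·e^(−0.3720) = 1.2822
  f_B = 1.89·e^(−1.89·0.2) = 1.89·e^(−0.3780) = 1.29509
  f_C = 1.91·e^(−1.91·0.2) = 1.91·e^(−0.3820) = 1.30357
Weight by the priors:
  π_A·f_A = 0.18 × 1.2822 = 0.230796
  π_B·f_B = 0.57 × 1.29509 = 0.738199
  π_C·f_C = 0.25 × 1.30357 = 0.325891
Marginal: 0.230796 + 0.738199 + 0.325891 = 1.29489
P(Class A | 0.2) = 0.230796 / 1.29489 ≈ 0.178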